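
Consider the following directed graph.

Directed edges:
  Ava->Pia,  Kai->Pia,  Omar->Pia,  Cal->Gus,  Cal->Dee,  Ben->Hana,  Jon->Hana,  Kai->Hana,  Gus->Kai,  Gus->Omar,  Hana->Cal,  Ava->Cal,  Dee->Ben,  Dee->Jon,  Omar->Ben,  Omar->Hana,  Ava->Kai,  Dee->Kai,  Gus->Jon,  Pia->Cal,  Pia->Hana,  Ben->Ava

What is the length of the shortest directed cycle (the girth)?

For each vertex v, BFS finds the shortest path from v back to v.
The shortest such closed walk is Cal → Dee → Jon → Hana → Cal, length 4.

4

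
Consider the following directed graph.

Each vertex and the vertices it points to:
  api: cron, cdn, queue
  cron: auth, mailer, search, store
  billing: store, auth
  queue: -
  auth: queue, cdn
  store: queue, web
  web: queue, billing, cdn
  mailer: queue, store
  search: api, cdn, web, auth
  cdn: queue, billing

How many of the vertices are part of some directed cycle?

A vertex is on a directed cycle iff it belongs to a strongly connected component of size ≥ 2 (or has a self-loop).
The vertices on cycles are {api, cdn, web, auth, cron, store, search, billing} — 8 in total.

8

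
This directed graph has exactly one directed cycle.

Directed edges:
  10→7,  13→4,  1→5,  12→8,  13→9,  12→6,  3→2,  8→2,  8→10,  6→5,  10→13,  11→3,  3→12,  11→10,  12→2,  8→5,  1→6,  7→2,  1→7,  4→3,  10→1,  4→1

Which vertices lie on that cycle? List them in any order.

3, 4, 8, 10, 12, 13

DFS with gray/black marking from 10:
10 gray
  1 gray
    5 gray
    5 black
    7 gray
      2 gray
      2 black
    7 black
    6 gray
      6→5: 5 black — skip
    6 black
  1 black
  10→7: 7 black — skip
  13 gray
    4 gray
      3 gray
        3→2: 2 black — skip
        12 gray
          12→6: 6 black — skip
          8 gray
            8→10: 10 is gray → back edge
Back edge closes the cycle 10 → 13 → 4 → 3 → 12 → 8 → 10; its vertices are {3, 4, 8, 10, 12, 13}.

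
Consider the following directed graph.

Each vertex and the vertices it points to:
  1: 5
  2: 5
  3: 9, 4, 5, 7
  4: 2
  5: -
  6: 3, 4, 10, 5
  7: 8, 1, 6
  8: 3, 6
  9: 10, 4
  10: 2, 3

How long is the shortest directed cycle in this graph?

3

For each vertex v, BFS finds the shortest path from v back to v.
The shortest such closed walk is 3 → 9 → 10 → 3, length 3.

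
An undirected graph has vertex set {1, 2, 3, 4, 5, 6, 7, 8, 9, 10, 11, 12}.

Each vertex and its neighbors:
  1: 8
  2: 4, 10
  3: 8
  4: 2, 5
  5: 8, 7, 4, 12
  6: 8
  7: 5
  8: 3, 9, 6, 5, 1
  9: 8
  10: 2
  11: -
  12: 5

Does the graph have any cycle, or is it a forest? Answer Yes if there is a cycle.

DFS, tracking each vertex's parent; an edge to a visited non-parent vertex closes a cycle.
Start from 11:
visit 11 (parent –)
visit 1 (parent –)
  visit 8 (parent 1)
    visit 3 (parent 8)
      3–8: parent, skip
    visit 9 (parent 8)
      9–8: parent, skip
    visit 6 (parent 8)
      6–8: parent, skip
    visit 5 (parent 8)
      5–8: parent, skip
      visit 7 (parent 5)
        7–5: parent, skip
      visit 4 (parent 5)
        visit 2 (parent 4)
          2–4: parent, skip
          visit 10 (parent 2)
            10–2: parent, skip
        4–5: parent, skip
      visit 12 (parent 5)
        12–5: parent, skip
    8–1: parent, skip
No non-parent visited neighbor found — the graph is a forest.

No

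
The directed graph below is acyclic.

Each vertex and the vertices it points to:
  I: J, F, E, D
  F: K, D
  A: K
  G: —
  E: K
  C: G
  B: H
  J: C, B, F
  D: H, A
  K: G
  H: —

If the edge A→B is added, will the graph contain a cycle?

No

Adding A→B creates a cycle iff B can already reach A.
Explore from B: no path reaches A. The graph stays acyclic.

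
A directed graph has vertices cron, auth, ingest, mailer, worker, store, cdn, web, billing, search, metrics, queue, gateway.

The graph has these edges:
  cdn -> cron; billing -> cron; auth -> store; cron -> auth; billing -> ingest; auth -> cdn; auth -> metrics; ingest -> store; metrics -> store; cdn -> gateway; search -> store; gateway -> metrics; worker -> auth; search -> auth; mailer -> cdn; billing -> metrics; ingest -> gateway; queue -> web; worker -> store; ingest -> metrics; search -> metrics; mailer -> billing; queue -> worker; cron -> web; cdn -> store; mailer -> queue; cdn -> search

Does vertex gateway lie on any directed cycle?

No

gateway lies on a cycle iff there is a path from gateway back to itself.
Exploring from gateway, it never reaches itself; equivalently, its strongly connected component is a singleton.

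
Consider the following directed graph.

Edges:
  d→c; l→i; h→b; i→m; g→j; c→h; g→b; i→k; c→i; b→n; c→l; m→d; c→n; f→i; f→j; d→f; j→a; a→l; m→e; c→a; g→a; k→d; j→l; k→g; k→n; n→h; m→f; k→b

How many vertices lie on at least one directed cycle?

A vertex is on a directed cycle iff it belongs to a strongly connected component of size ≥ 2 (or has a self-loop).
The vertices on cycles are {a, b, c, d, f, g, h, i, j, k, l, m, n} — 13 in total.

13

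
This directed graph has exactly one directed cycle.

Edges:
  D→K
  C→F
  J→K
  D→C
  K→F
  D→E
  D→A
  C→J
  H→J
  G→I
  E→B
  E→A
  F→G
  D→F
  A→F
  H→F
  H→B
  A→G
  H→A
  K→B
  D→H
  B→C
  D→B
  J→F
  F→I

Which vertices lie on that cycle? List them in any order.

DFS with gray/black marking from K:
K gray
  F gray
    I gray
    I black
    G gray
      G→I: I black — skip
    G black
  F black
  B gray
    C gray
      C→F: F black — skip
      J gray
        J→K: K is gray → back edge
Back edge closes the cycle K → B → C → J → K; its vertices are {B, C, J, K}.

B, C, J, K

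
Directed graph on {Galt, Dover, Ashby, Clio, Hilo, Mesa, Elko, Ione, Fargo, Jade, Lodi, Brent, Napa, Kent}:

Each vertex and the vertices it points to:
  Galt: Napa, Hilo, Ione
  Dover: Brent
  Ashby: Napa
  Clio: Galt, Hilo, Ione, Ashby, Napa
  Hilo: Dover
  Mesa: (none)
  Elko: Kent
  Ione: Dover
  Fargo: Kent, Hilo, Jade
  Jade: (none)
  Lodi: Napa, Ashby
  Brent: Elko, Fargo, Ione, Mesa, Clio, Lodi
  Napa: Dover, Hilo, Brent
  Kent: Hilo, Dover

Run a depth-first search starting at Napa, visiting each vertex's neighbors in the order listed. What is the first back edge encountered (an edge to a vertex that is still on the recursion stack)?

Hilo->Dover

DFS from Napa (visiting each vertex's neighbors in the order listed); mark gray on enter, black on exit:
Napa gray
  Dover gray
    Brent gray
      Elko gray
        Kent gray
          Hilo gray
            Hilo→Dover: Dover is gray → back edge
First back edge: Hilo → Dover.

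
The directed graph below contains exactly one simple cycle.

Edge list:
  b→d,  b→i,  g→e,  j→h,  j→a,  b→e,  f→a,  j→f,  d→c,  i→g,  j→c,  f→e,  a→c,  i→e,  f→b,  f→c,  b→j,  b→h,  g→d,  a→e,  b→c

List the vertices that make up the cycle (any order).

DFS with gray/black marking from b:
b gray
  c gray
  c black
  i gray
    g gray
      e gray
      e black
      d gray
        d→c: c black — skip
      d black
    g black
    i→e: e black — skip
  i black
  j gray
    j→c: c black — skip
    f gray
      f→c: c black — skip
      f→b: b is gray → back edge
Back edge closes the cycle b → j → f → b; its vertices are {b, f, j}.

b, f, j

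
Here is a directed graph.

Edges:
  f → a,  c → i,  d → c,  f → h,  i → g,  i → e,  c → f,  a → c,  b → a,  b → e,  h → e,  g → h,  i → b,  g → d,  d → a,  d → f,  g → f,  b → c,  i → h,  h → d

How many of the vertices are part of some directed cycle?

8

A vertex is on a directed cycle iff it belongs to a strongly connected component of size ≥ 2 (or has a self-loop).
The vertices on cycles are {a, b, c, d, f, g, h, i} — 8 in total.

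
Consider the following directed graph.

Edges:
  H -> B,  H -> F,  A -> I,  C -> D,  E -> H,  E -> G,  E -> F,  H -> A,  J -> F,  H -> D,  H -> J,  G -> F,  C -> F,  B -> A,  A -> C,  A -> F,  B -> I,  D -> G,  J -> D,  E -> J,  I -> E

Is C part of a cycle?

C lies on a cycle iff there is a path from C back to itself.
Exploring from C, it never reaches itself; equivalently, its strongly connected component is a singleton.

No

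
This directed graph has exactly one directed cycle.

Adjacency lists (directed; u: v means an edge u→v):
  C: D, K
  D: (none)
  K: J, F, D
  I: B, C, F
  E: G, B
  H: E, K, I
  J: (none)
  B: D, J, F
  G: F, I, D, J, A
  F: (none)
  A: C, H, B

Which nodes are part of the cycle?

DFS with gray/black marking from G:
G gray
  F gray
  F black
  I gray
    B gray
      D gray
      D black
      J gray
      J black
      B→F: F black — skip
    B black
    C gray
      C→D: D black — skip
      K gray
        K→J: J black — skip
        K→F: F black — skip
        K→D: D black — skip
      K black
    C black
    I→F: F black — skip
  I black
  G→D: D black — skip
  G→J: J black — skip
  A gray
    A→C: C black — skip
    H gray
      E gray
        E→G: G is gray → back edge
Back edge closes the cycle G → A → H → E → G; its vertices are {A, E, G, H}.

A, E, G, H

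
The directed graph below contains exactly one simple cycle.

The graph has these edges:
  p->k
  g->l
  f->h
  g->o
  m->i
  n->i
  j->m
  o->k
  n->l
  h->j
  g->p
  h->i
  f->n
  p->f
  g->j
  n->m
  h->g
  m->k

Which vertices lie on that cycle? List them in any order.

DFS with gray/black marking from f:
f gray
  n gray
    l gray
    l black
    m gray
      i gray
      i black
      k gray
      k black
    m black
    n→i: i black — skip
  n black
  h gray
    j gray
      j→m: m black — skip
    j black
    h→i: i black — skip
    g gray
      p gray
        p→f: f is gray → back edge
Back edge closes the cycle f → h → g → p → f; its vertices are {f, g, h, p}.

f, g, h, p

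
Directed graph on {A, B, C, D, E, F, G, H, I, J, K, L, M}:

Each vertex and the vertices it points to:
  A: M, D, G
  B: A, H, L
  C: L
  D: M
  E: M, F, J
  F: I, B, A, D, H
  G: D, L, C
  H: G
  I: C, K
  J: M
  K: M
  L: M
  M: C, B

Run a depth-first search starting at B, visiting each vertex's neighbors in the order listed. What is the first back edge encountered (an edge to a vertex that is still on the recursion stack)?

L->M

DFS from B (visiting each vertex's neighbors in the order listed); mark gray on enter, black on exit:
B gray
  A gray
    M gray
      C gray
        L gray
          L→M: M is gray → back edge
First back edge: L → M.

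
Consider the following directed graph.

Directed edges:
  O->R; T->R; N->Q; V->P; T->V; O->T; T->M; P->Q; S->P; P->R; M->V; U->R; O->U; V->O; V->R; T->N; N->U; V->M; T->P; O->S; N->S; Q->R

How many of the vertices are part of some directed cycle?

4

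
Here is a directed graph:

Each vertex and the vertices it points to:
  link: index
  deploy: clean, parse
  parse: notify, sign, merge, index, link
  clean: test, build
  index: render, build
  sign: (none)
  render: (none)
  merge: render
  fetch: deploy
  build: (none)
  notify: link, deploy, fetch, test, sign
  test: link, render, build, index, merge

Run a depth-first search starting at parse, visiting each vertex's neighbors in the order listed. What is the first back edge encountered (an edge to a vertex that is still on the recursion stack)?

DFS from parse (visiting each vertex's neighbors in the order listed); mark gray on enter, black on exit:
parse gray
  notify gray
    link gray
      index gray
        render gray
        render black
        build gray
        build black
      index black
    link black
    deploy gray
      clean gray
        test gray
          test→link: link black — skip
          test→render: render black — skip
          test→build: build black — skip
          test→index: index black — skip
          merge gray
            merge→render: render black — skip
          merge black
        test black
        clean→build: build black — skip
      clean black
      deploy→parse: parse is gray → back edge
First back edge: deploy → parse.

deploy->parse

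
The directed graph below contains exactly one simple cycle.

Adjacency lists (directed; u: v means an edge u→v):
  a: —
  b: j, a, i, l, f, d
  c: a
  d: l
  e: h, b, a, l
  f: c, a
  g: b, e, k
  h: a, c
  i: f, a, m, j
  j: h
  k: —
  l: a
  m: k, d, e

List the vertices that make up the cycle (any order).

b, e, i, m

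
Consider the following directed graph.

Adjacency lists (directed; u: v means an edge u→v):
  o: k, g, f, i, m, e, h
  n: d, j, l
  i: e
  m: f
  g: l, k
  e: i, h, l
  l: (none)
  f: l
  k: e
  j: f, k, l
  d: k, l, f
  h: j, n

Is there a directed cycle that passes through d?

d is on a cycle iff d can reach itself via ≥1 edge.
d → k → e → h → n → d — yes.

Yes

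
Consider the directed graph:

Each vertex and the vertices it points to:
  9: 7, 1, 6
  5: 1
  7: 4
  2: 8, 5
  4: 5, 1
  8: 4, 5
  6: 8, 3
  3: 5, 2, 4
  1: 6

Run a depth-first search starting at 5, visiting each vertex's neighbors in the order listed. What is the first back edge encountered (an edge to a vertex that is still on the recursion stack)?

4->5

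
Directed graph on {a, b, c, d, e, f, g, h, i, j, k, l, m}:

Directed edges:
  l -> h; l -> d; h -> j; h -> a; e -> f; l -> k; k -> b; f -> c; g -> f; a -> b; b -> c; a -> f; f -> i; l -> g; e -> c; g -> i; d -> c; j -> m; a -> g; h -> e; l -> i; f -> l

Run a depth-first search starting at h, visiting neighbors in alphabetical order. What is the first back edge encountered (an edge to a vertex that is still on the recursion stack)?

DFS from h (visiting neighbors in alphabetical order); mark gray on enter, black on exit:
h gray
  a gray
    b gray
      c gray
      c black
    b black
    f gray
      f→c: c black — skip
      i gray
      i black
      l gray
        d gray
          d→c: c black — skip
        d black
        g gray
          g→f: f is gray → back edge
First back edge: g → f.

g->f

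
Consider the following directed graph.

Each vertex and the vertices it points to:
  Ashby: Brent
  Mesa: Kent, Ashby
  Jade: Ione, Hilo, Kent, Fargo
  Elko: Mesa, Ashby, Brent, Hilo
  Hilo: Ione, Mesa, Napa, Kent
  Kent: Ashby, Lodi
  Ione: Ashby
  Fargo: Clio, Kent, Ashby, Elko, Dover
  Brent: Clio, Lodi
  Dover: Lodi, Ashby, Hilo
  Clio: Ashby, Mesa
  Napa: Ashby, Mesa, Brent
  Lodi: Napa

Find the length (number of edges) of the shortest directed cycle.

3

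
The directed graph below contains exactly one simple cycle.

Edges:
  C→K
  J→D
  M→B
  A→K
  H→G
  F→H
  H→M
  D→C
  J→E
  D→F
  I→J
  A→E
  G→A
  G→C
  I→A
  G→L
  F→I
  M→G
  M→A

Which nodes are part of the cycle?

DFS with gray/black marking from D:
D gray
  F gray
    I gray
      J gray
        J→D: D is gray → back edge
Back edge closes the cycle D → F → I → J → D; its vertices are {D, F, I, J}.

D, F, I, J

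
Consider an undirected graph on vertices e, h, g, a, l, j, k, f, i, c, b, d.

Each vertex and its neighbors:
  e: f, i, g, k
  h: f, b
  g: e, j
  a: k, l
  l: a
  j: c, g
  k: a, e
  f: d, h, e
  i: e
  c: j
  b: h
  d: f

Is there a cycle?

No

DFS, tracking each vertex's parent; an edge to a visited non-parent vertex closes a cycle.
Start from b:
visit b (parent –)
  visit h (parent b)
    visit f (parent h)
      visit d (parent f)
        d–f: parent, skip
      f–h: parent, skip
      visit e (parent f)
        e–f: parent, skip
        visit i (parent e)
          i–e: parent, skip
        visit g (parent e)
          g–e: parent, skip
          visit j (parent g)
            visit c (parent j)
              c–j: parent, skip
            j–g: parent, skip
        visit k (parent e)
          visit a (parent k)
            a–k: parent, skip
            visit l (parent a)
              l–a: parent, skip
          k–e: parent, skip
    h–b: parent, skip
No non-parent visited neighbor found — the graph is a forest.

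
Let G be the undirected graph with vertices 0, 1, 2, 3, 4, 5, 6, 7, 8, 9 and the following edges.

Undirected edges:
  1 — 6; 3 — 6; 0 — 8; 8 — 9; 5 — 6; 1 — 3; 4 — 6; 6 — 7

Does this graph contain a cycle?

Yes

DFS, tracking each vertex's parent; an edge to a visited non-parent vertex closes a cycle.
Start from 1:
visit 1 (parent –)
  visit 6 (parent 1)
    visit 7 (parent 6)
      7–6: parent, skip
    6–1: parent, skip
    visit 3 (parent 6)
      3–6: parent, skip
      3–1: 1 visited and ≠ parent → cycle
Cycle: 1 – 6 – 3 – 1.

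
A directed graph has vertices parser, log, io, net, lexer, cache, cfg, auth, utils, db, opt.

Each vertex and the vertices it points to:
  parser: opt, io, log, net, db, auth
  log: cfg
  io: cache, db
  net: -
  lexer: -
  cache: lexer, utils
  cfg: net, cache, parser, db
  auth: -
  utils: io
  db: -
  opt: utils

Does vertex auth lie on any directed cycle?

No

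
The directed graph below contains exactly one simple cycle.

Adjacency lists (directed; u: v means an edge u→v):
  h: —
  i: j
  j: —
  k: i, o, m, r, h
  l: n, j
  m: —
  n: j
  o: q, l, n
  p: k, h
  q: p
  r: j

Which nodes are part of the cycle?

DFS with gray/black marking from k:
k gray
  i gray
    j gray
    j black
  i black
  o gray
    q gray
      p gray
        p→k: k is gray → back edge
Back edge closes the cycle k → o → q → p → k; its vertices are {k, o, p, q}.

k, o, p, q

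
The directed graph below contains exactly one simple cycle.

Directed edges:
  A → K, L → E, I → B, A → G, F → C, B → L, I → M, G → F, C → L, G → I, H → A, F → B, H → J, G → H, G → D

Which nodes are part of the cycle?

A, G, H

DFS with gray/black marking from G:
G gray
  H gray
    A gray
      K gray
      K black
      A→G: G is gray → back edge
Back edge closes the cycle G → H → A → G; its vertices are {A, G, H}.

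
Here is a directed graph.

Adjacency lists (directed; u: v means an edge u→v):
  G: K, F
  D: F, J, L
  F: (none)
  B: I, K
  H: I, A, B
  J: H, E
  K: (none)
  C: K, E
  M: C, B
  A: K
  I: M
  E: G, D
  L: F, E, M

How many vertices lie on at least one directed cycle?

A vertex is on a directed cycle iff it belongs to a strongly connected component of size ≥ 2 (or has a self-loop).
The vertices on cycles are {B, C, D, E, H, I, J, L, M} — 9 in total.

9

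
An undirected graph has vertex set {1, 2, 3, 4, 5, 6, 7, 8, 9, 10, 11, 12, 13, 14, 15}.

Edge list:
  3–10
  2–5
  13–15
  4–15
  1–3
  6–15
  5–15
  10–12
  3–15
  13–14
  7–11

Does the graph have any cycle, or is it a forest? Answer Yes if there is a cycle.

DFS, tracking each vertex's parent; an edge to a visited non-parent vertex closes a cycle.
Start from 1:
visit 1 (parent –)
  visit 3 (parent 1)
    visit 15 (parent 3)
      visit 6 (parent 15)
        6–15: parent, skip
      visit 5 (parent 15)
        visit 2 (parent 5)
          2–5: parent, skip
        5–15: parent, skip
      visit 13 (parent 15)
        visit 14 (parent 13)
          14–13: parent, skip
        13–15: parent, skip
      visit 4 (parent 15)
        4–15: parent, skip
      15–3: parent, skip
    visit 10 (parent 3)
      visit 12 (parent 10)
        12–10: parent, skip
      10–3: parent, skip
    3–1: parent, skip
visit 7 (parent –)
  visit 11 (parent 7)
    11–7: parent, skip
visit 8 (parent –)
visit 9 (parent –)
No non-parent visited neighbor found — the graph is a forest.

No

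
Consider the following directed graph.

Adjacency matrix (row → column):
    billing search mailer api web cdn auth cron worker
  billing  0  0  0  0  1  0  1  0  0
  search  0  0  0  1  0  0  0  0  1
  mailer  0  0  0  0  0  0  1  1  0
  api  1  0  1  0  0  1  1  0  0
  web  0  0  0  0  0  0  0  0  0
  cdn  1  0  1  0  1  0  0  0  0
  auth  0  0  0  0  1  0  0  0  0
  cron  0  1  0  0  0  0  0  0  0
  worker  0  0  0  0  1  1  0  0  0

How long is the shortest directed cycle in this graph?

For each vertex v, BFS finds the shortest path from v back to v.
The shortest such closed walk is cron → search → api → mailer → cron, length 4.

4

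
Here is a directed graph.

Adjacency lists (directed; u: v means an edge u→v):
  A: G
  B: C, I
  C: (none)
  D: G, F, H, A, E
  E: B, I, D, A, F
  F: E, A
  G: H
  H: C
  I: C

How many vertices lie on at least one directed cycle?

A vertex is on a directed cycle iff it belongs to a strongly connected component of size ≥ 2 (or has a self-loop).
The vertices on cycles are {D, E, F} — 3 in total.

3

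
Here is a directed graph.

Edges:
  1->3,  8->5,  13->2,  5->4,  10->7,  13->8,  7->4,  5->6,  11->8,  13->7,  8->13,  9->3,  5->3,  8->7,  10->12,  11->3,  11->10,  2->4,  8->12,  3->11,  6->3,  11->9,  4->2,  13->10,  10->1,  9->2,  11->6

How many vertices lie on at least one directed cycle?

A vertex is on a directed cycle iff it belongs to a strongly connected component of size ≥ 2 (or has a self-loop).
The vertices on cycles are {1, 2, 3, 4, 5, 6, 8, 9, 10, 11, 13} — 11 in total.

11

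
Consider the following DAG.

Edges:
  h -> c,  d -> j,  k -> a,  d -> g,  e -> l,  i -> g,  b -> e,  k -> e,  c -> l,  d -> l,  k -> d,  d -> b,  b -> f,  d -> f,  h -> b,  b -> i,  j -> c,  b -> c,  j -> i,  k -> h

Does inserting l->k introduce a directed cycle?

Adding l→k creates a cycle iff k can already reach l.
Path from k: k → d → l.
So k → … → l → k is a cycle.

Yes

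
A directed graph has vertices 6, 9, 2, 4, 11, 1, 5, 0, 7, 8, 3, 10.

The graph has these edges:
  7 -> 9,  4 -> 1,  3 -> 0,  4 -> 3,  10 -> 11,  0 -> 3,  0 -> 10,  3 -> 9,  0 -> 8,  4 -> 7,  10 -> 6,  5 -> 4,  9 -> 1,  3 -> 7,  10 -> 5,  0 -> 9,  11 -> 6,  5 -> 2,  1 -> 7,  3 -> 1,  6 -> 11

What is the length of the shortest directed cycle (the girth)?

For each vertex v, BFS finds the shortest path from v back to v.
The shortest such closed walk is 0 → 3 → 0, length 2.

2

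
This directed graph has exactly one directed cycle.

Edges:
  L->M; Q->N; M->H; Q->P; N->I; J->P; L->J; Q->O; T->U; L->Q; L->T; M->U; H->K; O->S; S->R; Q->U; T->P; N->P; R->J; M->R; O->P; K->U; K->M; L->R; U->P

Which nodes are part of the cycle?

H, K, M

DFS with gray/black marking from M:
M gray
  H gray
    K gray
      K→M: M is gray → back edge
Back edge closes the cycle M → H → K → M; its vertices are {H, K, M}.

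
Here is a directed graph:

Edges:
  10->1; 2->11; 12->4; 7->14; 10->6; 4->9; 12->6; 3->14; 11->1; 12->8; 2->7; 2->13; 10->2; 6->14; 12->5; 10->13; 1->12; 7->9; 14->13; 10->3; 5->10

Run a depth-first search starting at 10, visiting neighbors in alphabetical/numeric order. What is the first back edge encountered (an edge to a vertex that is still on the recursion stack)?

DFS from 10 (visiting neighbors in alphabetical/numeric order); mark gray on enter, black on exit:
10 gray
  1 gray
    12 gray
      4 gray
        9 gray
        9 black
      4 black
      5 gray
        5→10: 10 is gray → back edge
First back edge: 5 → 10.

5→10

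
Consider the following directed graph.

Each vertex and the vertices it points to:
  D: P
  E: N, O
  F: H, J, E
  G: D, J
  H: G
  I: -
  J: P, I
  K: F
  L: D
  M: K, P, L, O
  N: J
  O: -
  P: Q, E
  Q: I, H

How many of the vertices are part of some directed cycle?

A vertex is on a directed cycle iff it belongs to a strongly connected component of size ≥ 2 (or has a self-loop).
The vertices on cycles are {D, E, G, H, J, N, P, Q} — 8 in total.

8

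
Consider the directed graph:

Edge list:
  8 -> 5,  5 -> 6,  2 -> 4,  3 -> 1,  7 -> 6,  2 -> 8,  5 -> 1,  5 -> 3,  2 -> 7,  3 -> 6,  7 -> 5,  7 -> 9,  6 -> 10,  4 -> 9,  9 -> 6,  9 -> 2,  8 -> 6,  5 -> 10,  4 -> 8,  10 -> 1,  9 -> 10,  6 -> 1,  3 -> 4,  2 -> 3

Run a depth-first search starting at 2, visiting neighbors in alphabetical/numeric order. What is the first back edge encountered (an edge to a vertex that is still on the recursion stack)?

DFS from 2 (visiting neighbors in alphabetical/numeric order); mark gray on enter, black on exit:
2 gray
  3 gray
    1 gray
    1 black
    4 gray
      8 gray
        5 gray
          5→1: 1 black — skip
          5→3: 3 is gray → back edge
First back edge: 5 → 3.

5->3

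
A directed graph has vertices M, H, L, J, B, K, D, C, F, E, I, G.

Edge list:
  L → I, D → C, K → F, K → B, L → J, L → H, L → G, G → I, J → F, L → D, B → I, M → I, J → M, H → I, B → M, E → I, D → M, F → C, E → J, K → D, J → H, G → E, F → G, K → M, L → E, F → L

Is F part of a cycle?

Yes

F is on a cycle iff F can reach itself via ≥1 edge.
F → L → J → F — yes.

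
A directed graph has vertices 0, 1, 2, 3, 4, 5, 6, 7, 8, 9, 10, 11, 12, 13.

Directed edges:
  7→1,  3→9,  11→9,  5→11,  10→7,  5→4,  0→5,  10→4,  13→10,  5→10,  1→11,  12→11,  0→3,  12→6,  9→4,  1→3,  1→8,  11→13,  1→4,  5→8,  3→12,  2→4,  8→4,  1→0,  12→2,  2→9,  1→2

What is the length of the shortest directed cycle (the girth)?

For each vertex v, BFS finds the shortest path from v back to v.
The shortest such closed walk is 1 → 0 → 5 → 10 → 7 → 1, length 5.

5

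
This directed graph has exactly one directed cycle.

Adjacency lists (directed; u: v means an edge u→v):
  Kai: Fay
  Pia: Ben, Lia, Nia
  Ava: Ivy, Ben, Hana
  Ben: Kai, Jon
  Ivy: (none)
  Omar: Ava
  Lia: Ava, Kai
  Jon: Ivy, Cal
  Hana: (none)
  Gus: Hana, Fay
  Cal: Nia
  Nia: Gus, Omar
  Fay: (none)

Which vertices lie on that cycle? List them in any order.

DFS with gray/black marking from Ben:
Ben gray
  Kai gray
    Fay gray
    Fay black
  Kai black
  Jon gray
    Ivy gray
    Ivy black
    Cal gray
      Nia gray
        Gus gray
          Hana gray
          Hana black
          Gus→Fay: Fay black — skip
        Gus black
        Omar gray
          Ava gray
            Ava→Ivy: Ivy black — skip
            Ava→Ben: Ben is gray → back edge
Back edge closes the cycle Ben → Jon → Cal → Nia → Omar → Ava → Ben; its vertices are {Ava, Ben, Cal, Jon, Nia, Omar}.

Ava, Ben, Cal, Jon, Nia, Omar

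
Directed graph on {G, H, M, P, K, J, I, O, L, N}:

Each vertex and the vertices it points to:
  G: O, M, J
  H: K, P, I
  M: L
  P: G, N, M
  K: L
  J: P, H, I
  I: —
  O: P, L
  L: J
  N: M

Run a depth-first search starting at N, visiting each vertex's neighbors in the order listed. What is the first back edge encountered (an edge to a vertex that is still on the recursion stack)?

DFS from N (visiting each vertex's neighbors in the order listed); mark gray on enter, black on exit:
N gray
  M gray
    L gray
      J gray
        P gray
          G gray
            O gray
              O→P: P is gray → back edge
First back edge: O → P.

O→P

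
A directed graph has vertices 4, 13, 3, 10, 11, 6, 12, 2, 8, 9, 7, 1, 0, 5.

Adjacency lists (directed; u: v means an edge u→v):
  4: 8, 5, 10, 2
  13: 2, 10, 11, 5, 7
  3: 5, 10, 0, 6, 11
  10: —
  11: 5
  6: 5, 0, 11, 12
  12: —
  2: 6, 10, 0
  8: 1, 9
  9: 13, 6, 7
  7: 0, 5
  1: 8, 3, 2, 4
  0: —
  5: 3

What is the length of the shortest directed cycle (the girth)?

2

For each vertex v, BFS finds the shortest path from v back to v.
The shortest such closed walk is 8 → 1 → 8, length 2.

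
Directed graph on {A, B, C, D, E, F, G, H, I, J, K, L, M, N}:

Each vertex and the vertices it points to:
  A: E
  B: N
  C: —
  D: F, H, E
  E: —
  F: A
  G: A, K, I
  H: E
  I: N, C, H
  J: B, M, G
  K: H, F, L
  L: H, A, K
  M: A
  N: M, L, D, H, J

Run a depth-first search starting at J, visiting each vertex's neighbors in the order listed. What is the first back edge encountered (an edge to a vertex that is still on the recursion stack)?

DFS from J (visiting each vertex's neighbors in the order listed); mark gray on enter, black on exit:
J gray
  B gray
    N gray
      M gray
        A gray
          E gray
          E black
        A black
      M black
      L gray
        H gray
          H→E: E black — skip
        H black
        L→A: A black — skip
        K gray
          K→H: H black — skip
          F gray
            F→A: A black — skip
          F black
          K→L: L is gray → back edge
First back edge: K → L.

K→L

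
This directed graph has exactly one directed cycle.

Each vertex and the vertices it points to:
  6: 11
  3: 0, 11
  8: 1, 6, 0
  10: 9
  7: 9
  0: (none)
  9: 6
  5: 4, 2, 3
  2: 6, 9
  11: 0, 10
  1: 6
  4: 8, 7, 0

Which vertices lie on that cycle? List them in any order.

6, 9, 10, 11

DFS with gray/black marking from 11:
11 gray
  0 gray
  0 black
  10 gray
    9 gray
      6 gray
        6→11: 11 is gray → back edge
Back edge closes the cycle 11 → 10 → 9 → 6 → 11; its vertices are {6, 9, 10, 11}.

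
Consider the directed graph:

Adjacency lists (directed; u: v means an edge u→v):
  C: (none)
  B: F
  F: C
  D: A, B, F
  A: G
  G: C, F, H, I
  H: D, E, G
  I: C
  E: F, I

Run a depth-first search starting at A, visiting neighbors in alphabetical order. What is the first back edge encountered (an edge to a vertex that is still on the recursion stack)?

DFS from A (visiting neighbors in alphabetical order); mark gray on enter, black on exit:
A gray
  G gray
    C gray
    C black
    F gray
      F→C: C black — skip
    F black
    H gray
      D gray
        D→A: A is gray → back edge
First back edge: D → A.

D->A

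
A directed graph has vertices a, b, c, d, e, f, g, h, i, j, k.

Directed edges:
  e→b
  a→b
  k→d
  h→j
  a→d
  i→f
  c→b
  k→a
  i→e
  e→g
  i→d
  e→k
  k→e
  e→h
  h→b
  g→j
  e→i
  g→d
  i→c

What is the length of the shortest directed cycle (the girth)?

2

For each vertex v, BFS finds the shortest path from v back to v.
The shortest such closed walk is e → i → e, length 2.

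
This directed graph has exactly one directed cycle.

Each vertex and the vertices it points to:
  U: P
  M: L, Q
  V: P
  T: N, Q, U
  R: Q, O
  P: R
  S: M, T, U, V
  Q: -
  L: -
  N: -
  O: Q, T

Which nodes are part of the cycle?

DFS with gray/black marking from U:
U gray
  P gray
    R gray
      Q gray
      Q black
      O gray
        O→Q: Q black — skip
        T gray
          N gray
          N black
          T→Q: Q black — skip
          T→U: U is gray → back edge
Back edge closes the cycle U → P → R → O → T → U; its vertices are {O, P, R, T, U}.

O, P, R, T, U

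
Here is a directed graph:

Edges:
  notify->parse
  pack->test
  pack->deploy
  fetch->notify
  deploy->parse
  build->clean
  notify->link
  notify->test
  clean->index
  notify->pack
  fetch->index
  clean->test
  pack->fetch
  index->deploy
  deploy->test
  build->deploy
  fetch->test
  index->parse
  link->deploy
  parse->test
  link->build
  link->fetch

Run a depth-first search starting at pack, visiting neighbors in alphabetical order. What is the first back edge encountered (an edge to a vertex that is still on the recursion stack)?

link->fetch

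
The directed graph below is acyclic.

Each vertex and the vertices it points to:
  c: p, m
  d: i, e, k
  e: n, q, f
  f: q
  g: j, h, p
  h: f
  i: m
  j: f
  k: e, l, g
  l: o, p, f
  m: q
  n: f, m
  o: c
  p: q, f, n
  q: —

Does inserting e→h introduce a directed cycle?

Adding e→h creates a cycle iff h can already reach e.
Explore from h: no path reaches e. The graph stays acyclic.

No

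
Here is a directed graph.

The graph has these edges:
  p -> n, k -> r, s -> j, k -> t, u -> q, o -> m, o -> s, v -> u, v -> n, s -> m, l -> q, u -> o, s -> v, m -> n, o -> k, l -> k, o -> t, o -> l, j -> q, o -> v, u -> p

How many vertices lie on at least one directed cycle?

4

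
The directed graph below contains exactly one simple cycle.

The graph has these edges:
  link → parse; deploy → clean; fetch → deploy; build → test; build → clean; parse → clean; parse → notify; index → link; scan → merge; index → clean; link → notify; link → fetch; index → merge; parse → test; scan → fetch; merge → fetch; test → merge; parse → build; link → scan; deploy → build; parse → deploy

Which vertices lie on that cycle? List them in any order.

test, build, fetch, merge, deploy

DFS with gray/black marking from deploy:
deploy gray
  clean gray
  clean black
  build gray
    build→clean: clean black — skip
    test gray
      merge gray
        fetch gray
          fetch→deploy: deploy is gray → back edge
Back edge closes the cycle deploy → build → test → merge → fetch → deploy; its vertices are {test, build, fetch, merge, deploy}.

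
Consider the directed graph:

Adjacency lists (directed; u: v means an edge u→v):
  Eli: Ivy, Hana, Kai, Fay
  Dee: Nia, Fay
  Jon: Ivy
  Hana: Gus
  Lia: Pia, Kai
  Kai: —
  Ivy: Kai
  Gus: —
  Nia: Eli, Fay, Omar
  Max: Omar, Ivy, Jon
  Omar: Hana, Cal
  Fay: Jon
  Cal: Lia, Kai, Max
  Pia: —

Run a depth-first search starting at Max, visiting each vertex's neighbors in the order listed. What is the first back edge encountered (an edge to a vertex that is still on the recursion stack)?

Cal→Max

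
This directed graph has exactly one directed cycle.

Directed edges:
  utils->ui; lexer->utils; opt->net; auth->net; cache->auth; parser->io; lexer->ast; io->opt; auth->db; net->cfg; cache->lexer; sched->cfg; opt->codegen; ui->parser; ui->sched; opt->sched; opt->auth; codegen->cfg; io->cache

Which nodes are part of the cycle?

DFS with gray/black marking from io:
io gray
  opt gray
    sched gray
      cfg gray
      cfg black
    sched black
    codegen gray
      codegen→cfg: cfg black — skip
    codegen black
    net gray
      net→cfg: cfg black — skip
    net black
    auth gray
      auth→net: net black — skip
      db gray
      db black
    auth black
  opt black
  cache gray
    lexer gray
      ast gray
      ast black
      utils gray
        ui gray
          parser gray
            parser→io: io is gray → back edge
Back edge closes the cycle io → cache → lexer → utils → ui → parser → io; its vertices are {io, ui, cache, lexer, utils, parser}.

io, ui, cache, lexer, utils, parser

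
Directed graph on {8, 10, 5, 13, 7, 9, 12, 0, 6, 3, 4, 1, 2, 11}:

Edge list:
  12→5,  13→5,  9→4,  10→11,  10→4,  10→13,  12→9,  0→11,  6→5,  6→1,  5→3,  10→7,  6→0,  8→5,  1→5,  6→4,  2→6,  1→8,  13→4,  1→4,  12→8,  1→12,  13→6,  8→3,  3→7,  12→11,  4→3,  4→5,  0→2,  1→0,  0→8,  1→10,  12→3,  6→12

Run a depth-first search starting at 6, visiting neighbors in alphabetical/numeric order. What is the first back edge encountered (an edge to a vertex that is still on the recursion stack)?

2→6

DFS from 6 (visiting neighbors in alphabetical/numeric order); mark gray on enter, black on exit:
6 gray
  0 gray
    2 gray
      2→6: 6 is gray → back edge
First back edge: 2 → 6.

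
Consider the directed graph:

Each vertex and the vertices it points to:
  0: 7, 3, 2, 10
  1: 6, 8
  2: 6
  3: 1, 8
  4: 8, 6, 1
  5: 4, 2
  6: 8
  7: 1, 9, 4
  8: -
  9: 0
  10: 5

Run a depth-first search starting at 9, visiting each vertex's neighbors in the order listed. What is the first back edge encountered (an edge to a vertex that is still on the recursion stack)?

7→9

DFS from 9 (visiting each vertex's neighbors in the order listed); mark gray on enter, black on exit:
9 gray
  0 gray
    7 gray
      1 gray
        6 gray
          8 gray
          8 black
        6 black
        1→8: 8 black — skip
      1 black
      7→9: 9 is gray → back edge
First back edge: 7 → 9.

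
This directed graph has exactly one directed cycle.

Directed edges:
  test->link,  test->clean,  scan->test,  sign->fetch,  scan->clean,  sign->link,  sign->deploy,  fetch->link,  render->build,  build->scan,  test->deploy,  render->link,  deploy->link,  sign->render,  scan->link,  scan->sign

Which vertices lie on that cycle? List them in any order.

DFS with gray/black marking from build:
build gray
  scan gray
    link gray
    link black
    sign gray
      render gray
        render→link: link black — skip
        render→build: build is gray → back edge
Back edge closes the cycle build → scan → sign → render → build; its vertices are {scan, sign, build, render}.

scan, sign, build, render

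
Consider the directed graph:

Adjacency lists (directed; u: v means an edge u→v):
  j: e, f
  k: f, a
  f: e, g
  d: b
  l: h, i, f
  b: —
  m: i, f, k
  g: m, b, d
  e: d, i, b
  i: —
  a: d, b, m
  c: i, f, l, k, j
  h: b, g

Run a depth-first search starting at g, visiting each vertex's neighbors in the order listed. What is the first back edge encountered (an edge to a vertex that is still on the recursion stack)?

f→g

DFS from g (visiting each vertex's neighbors in the order listed); mark gray on enter, black on exit:
g gray
  m gray
    i gray
    i black
    f gray
      e gray
        d gray
          b gray
          b black
        d black
        e→i: i black — skip
        e→b: b black — skip
      e black
      f→g: g is gray → back edge
First back edge: f → g.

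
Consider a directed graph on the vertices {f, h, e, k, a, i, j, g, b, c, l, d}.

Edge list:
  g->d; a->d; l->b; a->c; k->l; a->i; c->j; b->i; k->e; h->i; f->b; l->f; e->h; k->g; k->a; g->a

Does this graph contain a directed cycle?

DFS with white/gray/black marking, starting from k:
k gray
  l gray
    f gray
      b gray
        i gray
        i black
      b black
    f black
    l→b: b black — skip
  l black
  e gray
    h gray
      h→i: i black — skip
    h black
  e black
  g gray
    a gray
      c gray
        j gray
        j black
      c black
      a→i: i black — skip
      d gray
      d black
    a black
    g→d: d black — skip
  g black
  k→a: a black — skip
k black
Every edge goes to a white or black vertex — no back edge, so the graph is acyclic.

No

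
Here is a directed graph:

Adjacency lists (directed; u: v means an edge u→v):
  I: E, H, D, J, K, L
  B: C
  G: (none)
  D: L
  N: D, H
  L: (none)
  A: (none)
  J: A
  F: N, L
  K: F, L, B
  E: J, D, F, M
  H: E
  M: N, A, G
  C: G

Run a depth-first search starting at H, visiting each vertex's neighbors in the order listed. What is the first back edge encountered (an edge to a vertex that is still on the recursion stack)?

DFS from H (visiting each vertex's neighbors in the order listed); mark gray on enter, black on exit:
H gray
  E gray
    J gray
      A gray
      A black
    J black
    D gray
      L gray
      L black
    D black
    F gray
      N gray
        N→D: D black — skip
        N→H: H is gray → back edge
First back edge: N → H.

N->H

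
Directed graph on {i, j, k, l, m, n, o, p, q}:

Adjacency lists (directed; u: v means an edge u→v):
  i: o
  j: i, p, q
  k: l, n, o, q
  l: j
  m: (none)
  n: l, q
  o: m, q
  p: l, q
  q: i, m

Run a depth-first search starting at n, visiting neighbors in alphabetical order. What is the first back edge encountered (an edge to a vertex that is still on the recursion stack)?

DFS from n (visiting neighbors in alphabetical order); mark gray on enter, black on exit:
n gray
  l gray
    j gray
      i gray
        o gray
          m gray
          m black
          q gray
            q→i: i is gray → back edge
First back edge: q → i.

q->i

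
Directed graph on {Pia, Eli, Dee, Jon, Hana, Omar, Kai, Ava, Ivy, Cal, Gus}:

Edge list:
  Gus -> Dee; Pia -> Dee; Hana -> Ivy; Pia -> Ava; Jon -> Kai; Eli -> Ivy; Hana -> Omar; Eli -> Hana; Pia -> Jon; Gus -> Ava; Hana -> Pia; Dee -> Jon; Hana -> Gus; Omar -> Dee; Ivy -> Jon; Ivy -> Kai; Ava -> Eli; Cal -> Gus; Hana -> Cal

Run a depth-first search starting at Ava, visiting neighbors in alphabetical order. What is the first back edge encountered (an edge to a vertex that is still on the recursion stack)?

Gus->Ava

DFS from Ava (visiting neighbors in alphabetical order); mark gray on enter, black on exit:
Ava gray
  Eli gray
    Hana gray
      Cal gray
        Gus gray
          Gus→Ava: Ava is gray → back edge
First back edge: Gus → Ava.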